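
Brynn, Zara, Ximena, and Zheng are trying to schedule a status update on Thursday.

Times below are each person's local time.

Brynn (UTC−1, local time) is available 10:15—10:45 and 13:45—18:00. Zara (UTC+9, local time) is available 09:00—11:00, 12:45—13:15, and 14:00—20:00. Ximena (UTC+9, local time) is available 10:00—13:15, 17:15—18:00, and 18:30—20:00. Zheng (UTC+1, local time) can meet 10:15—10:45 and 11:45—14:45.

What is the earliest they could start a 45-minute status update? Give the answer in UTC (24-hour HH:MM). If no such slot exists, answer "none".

Brynn → UTC: 11:15–11:45, 14:45–19:00.
Zara → UTC: 00:00–02:00, 03:45–04:15, 05:00–11:00.
Ximena → UTC: 01:00–04:15, 08:15–09:00, 09:30–11:00.
Zheng → UTC: 09:15–09:45, 10:45–13:45.
Brynn ∩ Zara: (none).
Brynn ∩ Zara ∩ Ximena: (none).
Brynn ∩ Zara ∩ Ximena ∩ Zheng: (none).
Windows ≥ 45 min: (none).

none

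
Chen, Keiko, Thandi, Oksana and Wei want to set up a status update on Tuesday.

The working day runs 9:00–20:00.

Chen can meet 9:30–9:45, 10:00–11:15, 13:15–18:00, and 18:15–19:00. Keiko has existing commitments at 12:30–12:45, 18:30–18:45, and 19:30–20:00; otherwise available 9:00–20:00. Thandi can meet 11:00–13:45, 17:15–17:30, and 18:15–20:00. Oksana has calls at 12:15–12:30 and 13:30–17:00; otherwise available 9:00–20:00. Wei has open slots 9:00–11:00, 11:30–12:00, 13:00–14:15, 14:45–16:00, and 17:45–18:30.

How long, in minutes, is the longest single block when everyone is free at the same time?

Keiko free within 09:00–20:00: 09:00–12:30, 12:45–18:30, 18:45–19:30.
Oksana free within 09:00–20:00: 09:00–12:15, 12:30–13:30, 17:00–20:00.
Chen ∩ Keiko: 09:30–09:45, 10:00–11:15, 13:15–18:00, 18:15–18:30, 18:45–19:00.
Chen ∩ Keiko ∩ Thandi: 11:00–11:15, 13:15–13:45, 17:15–17:30, 18:15–18:30, 18:45–19:00.
Chen ∩ Keiko ∩ Thandi ∩ Oksana: 11:00–11:15, 13:15–13:30, 17:15–17:30, 18:15–18:30, 18:45–19:00.
Chen ∩ Keiko ∩ Thandi ∩ Oksana ∩ Wei: 13:15–13:30, 18:15–18:30.
Common window lengths: 15, 15 min; longest is 15.

15 minutes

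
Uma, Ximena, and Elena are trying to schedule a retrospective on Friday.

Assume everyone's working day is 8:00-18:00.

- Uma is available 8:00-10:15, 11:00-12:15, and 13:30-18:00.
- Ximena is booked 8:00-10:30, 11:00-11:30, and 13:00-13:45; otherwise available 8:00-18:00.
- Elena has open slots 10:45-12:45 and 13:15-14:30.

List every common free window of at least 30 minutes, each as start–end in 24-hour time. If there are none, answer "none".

Ximena free within 08:00–18:00: 10:30–11:00, 11:30–13:00, 13:45–18:00.
Uma ∩ Ximena: 11:30–12:15, 13:45–18:00.
Uma ∩ Ximena ∩ Elena: 11:30–12:15, 13:45–14:30.
Windows ≥ 30 min: 11:30–12:15, 13:45–14:30.

11:30–12:15, 13:45–14:30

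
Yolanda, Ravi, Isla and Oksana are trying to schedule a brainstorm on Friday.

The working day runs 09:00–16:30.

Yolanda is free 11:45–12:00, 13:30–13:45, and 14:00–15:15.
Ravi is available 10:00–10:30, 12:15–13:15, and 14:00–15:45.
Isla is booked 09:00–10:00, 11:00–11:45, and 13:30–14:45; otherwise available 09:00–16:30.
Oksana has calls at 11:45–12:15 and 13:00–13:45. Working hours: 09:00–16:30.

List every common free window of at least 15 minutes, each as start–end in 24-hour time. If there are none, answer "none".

14:45–15:15

Isla free within 09:00–16:30: 10:00–11:00, 11:45–13:30, 14:45–16:30.
Oksana free within 09:00–16:30: 09:00–11:45, 12:15–13:00, 13:45–16:30.
Yolanda ∩ Ravi: 14:00–15:15.
Yolanda ∩ Ravi ∩ Isla: 14:45–15:15.
Yolanda ∩ Ravi ∩ Isla ∩ Oksana: 14:45–15:15.
Windows ≥ 15 min: 14:45–15:15.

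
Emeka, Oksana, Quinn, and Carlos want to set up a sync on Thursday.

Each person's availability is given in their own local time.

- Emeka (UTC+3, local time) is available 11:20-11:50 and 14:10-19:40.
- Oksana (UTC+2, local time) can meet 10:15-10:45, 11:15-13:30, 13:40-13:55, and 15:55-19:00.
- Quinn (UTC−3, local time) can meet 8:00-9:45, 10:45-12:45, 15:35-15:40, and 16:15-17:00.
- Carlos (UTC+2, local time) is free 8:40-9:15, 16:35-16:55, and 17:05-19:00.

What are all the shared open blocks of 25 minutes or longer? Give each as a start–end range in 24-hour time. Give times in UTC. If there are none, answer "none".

15:05–15:45

Emeka → UTC: 08:20–08:50, 11:10–16:40.
Oksana → UTC: 08:15–08:45, 09:15–11:30, 11:40–11:55, 13:55–17:00.
Quinn → UTC: 11:00–12:45, 13:45–15:45, 18:35–18:40, 19:15–20:00.
Carlos → UTC: 06:40–07:15, 14:35–14:55, 15:05–17:00.
Emeka ∩ Oksana: 08:20–08:45, 11:10–11:30, 11:40–11:55, 13:55–16:40.
Emeka ∩ Oksana ∩ Quinn: 11:10–11:30, 11:40–11:55, 13:55–15:45.
Emeka ∩ Oksana ∩ Quinn ∩ Carlos: 14:35–14:55, 15:05–15:45.
Windows ≥ 25 min: 15:05–15:45.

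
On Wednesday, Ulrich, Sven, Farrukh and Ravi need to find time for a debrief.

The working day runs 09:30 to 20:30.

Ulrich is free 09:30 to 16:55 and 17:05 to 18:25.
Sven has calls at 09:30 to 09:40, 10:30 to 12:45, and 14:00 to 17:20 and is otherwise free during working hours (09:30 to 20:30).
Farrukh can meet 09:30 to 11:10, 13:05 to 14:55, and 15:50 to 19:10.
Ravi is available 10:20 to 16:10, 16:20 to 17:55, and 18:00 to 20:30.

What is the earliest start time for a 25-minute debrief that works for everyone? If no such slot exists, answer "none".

13:05

Sven free within 09:30–20:30: 09:40–10:30, 12:45–14:00, 17:20–20:30.
Ulrich ∩ Sven: 09:40–10:30, 12:45–14:00, 17:20–18:25.
Ulrich ∩ Sven ∩ Farrukh: 09:40–10:30, 13:05–14:00, 17:20–18:25.
Ulrich ∩ Sven ∩ Farrukh ∩ Ravi: 10:20–10:30, 13:05–14:00, 17:20–17:55, 18:00–18:25.
Windows ≥ 25 min: 13:05–14:00, 17:20–17:55, 18:00–18:25.
Earliest such window starts at 13:05.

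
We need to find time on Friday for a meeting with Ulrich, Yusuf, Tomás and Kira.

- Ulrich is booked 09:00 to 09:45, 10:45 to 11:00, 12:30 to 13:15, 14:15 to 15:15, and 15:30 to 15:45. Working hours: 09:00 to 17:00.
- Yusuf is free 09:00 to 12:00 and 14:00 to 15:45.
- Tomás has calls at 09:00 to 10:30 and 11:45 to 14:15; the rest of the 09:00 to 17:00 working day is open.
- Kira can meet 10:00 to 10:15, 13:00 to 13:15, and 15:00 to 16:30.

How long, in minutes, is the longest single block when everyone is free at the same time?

Ulrich free within 09:00–17:00: 09:45–10:45, 11:00–12:30, 13:15–14:15, 15:15–15:30, 15:45–17:00.
Tomás free within 09:00–17:00: 10:30–11:45, 14:15–17:00.
Ulrich ∩ Yusuf: 09:45–10:45, 11:00–12:00, 14:00–14:15, 15:15–15:30.
Ulrich ∩ Yusuf ∩ Tomás: 10:30–10:45, 11:00–11:45, 15:15–15:30.
Ulrich ∩ Yusuf ∩ Tomás ∩ Kira: 15:15–15:30.
Single common window of 15 minutes.

15 minutes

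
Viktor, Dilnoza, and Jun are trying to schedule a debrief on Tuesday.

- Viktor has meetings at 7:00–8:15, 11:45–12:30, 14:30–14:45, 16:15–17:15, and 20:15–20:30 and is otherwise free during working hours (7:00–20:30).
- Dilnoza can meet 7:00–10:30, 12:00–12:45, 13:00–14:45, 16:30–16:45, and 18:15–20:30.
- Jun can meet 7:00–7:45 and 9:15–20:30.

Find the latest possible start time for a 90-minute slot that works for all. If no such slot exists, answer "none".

Viktor free within 07:00–20:30: 08:15–11:45, 12:30–14:30, 14:45–16:15, 17:15–20:15.
Viktor ∩ Dilnoza: 08:15–10:30, 12:30–12:45, 13:00–14:30, 18:15–20:15.
Viktor ∩ Dilnoza ∩ Jun: 09:15–10:30, 12:30–12:45, 13:00–14:30, 18:15–20:15.
Windows ≥ 90 min: 13:00–14:30, 18:15–20:15.
Latest start in the last window 18:15–20:15 is 20:15 − 90 min = 18:45.

18:45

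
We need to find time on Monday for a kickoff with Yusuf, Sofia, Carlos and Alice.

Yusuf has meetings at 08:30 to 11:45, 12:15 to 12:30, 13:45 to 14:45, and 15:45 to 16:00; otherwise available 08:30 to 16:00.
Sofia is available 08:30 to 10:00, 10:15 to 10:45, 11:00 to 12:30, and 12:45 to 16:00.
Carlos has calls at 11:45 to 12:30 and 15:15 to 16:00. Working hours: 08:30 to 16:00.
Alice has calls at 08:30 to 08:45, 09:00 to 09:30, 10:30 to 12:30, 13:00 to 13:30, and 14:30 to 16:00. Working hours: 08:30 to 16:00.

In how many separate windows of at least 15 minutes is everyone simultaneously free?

2

Yusuf free within 08:30–16:00: 11:45–12:15, 12:30–13:45, 14:45–15:45.
Carlos free within 08:30–16:00: 08:30–11:45, 12:30–15:15.
Alice free within 08:30–16:00: 08:45–09:00, 09:30–10:30, 12:30–13:00, 13:30–14:30.
Yusuf ∩ Sofia: 11:45–12:15, 12:45–13:45, 14:45–15:45.
Yusuf ∩ Sofia ∩ Carlos: 12:45–13:45, 14:45–15:15.
Yusuf ∩ Sofia ∩ Carlos ∩ Alice: 12:45–13:00, 13:30–13:45.
Windows ≥ 15 min: 12:45–13:00, 13:30–13:45.
That's 2 windows.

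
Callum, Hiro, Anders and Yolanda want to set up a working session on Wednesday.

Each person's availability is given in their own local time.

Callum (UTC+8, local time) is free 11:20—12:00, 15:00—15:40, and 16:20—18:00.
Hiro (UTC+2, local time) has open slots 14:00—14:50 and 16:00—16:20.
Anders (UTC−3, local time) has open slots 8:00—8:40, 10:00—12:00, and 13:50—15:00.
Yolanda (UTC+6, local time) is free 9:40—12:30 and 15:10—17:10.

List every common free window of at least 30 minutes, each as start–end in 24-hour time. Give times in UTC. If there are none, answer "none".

Callum → UTC: 03:20–04:00, 07:00–07:40, 08:20–10:00.
Hiro → UTC: 12:00–12:50, 14:00–14:20.
Anders → UTC: 11:00–11:40, 13:00–15:00, 16:50–18:00.
Yolanda → UTC: 03:40–06:30, 09:10–11:10.
Callum ∩ Hiro: (none).
Callum ∩ Hiro ∩ Anders: (none).
Callum ∩ Hiro ∩ Anders ∩ Yolanda: (none).
Windows ≥ 30 min: (none).

none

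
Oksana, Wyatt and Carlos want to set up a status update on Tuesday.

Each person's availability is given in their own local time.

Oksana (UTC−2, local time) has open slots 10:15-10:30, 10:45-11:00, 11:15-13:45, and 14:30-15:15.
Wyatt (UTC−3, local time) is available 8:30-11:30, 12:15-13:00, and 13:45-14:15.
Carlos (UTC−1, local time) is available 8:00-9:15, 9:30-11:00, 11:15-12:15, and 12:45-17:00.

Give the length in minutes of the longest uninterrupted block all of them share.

45 minutes

Oksana → UTC: 12:15–12:30, 12:45–13:00, 13:15–15:45, 16:30–17:15.
Wyatt → UTC: 11:30–14:30, 15:15–16:00, 16:45–17:15.
Carlos → UTC: 09:00–10:15, 10:30–12:00, 12:15–13:15, 13:45–18:00.
Oksana ∩ Wyatt: 12:15–12:30, 12:45–13:00, 13:15–14:30, 15:15–15:45, 16:45–17:15.
Oksana ∩ Wyatt ∩ Carlos: 12:15–12:30, 12:45–13:00, 13:45–14:30, 15:15–15:45, 16:45–17:15.
Common window lengths: 15, 15, 45, 30, 30 min; longest is 45.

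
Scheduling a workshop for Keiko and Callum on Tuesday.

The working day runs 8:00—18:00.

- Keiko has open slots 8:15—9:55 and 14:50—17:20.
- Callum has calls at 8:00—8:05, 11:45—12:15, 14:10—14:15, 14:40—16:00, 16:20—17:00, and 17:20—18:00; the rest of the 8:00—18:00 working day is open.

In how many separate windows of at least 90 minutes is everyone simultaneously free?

Callum free within 08:00–18:00: 08:05–11:45, 12:15–14:10, 14:15–14:40, 16:00–16:20, 17:00–17:20.
Keiko ∩ Callum: 08:15–09:55, 16:00–16:20, 17:00–17:20.
Windows ≥ 90 min: 08:15–09:55.
That's 1 window.

1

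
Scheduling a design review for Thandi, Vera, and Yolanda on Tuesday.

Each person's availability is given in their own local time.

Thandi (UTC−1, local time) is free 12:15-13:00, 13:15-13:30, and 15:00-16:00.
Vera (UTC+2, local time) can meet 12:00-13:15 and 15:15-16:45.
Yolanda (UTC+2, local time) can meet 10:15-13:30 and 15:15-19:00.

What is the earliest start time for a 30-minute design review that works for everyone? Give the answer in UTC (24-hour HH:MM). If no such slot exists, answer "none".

13:15

Thandi → UTC: 13:15–14:00, 14:15–14:30, 16:00–17:00.
Vera → UTC: 10:00–11:15, 13:15–14:45.
Yolanda → UTC: 08:15–11:30, 13:15–17:00.
Thandi ∩ Vera: 13:15–14:00, 14:15–14:30.
Thandi ∩ Vera ∩ Yolanda: 13:15–14:00, 14:15–14:30.
Windows ≥ 30 min: 13:15–14:00.
Earliest such window starts at 13:15.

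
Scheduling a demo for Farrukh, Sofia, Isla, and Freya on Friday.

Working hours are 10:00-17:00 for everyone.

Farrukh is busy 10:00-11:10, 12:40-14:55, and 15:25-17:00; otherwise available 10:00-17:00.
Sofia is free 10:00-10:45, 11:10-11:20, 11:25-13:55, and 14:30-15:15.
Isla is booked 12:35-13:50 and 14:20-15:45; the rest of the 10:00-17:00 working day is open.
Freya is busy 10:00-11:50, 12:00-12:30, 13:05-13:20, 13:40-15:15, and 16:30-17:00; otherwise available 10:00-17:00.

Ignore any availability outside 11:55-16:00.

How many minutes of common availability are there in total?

10 minutes

Farrukh free within 10:00–17:00: 11:10–12:40, 14:55–15:25.
Isla free within 10:00–17:00: 10:00–12:35, 13:50–14:20, 15:45–17:00.
Freya free within 10:00–17:00: 11:50–12:00, 12:30–13:05, 13:20–13:40, 15:15–16:30.
Farrukh ∩ Sofia: 11:10–11:20, 11:25–12:40, 14:55–15:15.
Farrukh ∩ Sofia ∩ Isla: 11:10–11:20, 11:25–12:35.
Farrukh ∩ Sofia ∩ Isla ∩ Freya: 11:50–12:00, 12:30–12:35.
Restricted to 11:55–16:00: 11:55–12:00, 12:30–12:35.
Total common minutes: 5 + 5 = 10.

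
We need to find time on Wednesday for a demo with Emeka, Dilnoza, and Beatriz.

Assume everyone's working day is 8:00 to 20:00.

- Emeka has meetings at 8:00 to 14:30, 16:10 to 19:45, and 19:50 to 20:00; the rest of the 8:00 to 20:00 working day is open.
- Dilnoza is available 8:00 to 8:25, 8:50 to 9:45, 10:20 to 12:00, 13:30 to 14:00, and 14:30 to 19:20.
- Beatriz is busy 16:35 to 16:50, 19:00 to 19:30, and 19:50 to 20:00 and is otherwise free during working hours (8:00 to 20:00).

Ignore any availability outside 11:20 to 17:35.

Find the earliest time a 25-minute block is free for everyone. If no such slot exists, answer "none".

Emeka free within 08:00–20:00: 14:30–16:10, 19:45–19:50.
Beatriz free within 08:00–20:00: 08:00–16:35, 16:50–19:00, 19:30–19:50.
Emeka ∩ Dilnoza: 14:30–16:10.
Emeka ∩ Dilnoza ∩ Beatriz: 14:30–16:10.
Restricted to 11:20–17:35: 14:30–16:10.
Windows ≥ 25 min: 14:30–16:10.
Earliest such window starts at 14:30.

14:30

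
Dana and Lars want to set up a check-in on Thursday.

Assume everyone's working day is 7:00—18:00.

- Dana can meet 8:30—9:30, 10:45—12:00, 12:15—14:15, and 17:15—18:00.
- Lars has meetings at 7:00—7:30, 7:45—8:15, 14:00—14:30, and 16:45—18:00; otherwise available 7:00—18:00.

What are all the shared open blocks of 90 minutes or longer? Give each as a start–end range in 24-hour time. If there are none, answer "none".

12:15–14:00

Lars free within 07:00–18:00: 07:30–07:45, 08:15–14:00, 14:30–16:45.
Dana ∩ Lars: 08:30–09:30, 10:45–12:00, 12:15–14:00.
Windows ≥ 90 min: 12:15–14:00.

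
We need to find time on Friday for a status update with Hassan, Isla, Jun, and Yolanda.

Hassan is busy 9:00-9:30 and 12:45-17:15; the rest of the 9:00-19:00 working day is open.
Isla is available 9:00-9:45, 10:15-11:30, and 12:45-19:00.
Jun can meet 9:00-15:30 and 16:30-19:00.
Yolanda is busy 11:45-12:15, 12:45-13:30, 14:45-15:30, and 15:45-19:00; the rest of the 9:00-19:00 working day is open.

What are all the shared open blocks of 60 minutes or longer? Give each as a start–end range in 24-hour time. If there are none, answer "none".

10:15–11:30

Hassan free within 09:00–19:00: 09:30–12:45, 17:15–19:00.
Yolanda free within 09:00–19:00: 09:00–11:45, 12:15–12:45, 13:30–14:45, 15:30–15:45.
Hassan ∩ Isla: 09:30–09:45, 10:15–11:30, 17:15–19:00.
Hassan ∩ Isla ∩ Jun: 09:30–09:45, 10:15–11:30, 17:15–19:00.
Hassan ∩ Isla ∩ Jun ∩ Yolanda: 09:30–09:45, 10:15–11:30.
Windows ≥ 60 min: 10:15–11:30.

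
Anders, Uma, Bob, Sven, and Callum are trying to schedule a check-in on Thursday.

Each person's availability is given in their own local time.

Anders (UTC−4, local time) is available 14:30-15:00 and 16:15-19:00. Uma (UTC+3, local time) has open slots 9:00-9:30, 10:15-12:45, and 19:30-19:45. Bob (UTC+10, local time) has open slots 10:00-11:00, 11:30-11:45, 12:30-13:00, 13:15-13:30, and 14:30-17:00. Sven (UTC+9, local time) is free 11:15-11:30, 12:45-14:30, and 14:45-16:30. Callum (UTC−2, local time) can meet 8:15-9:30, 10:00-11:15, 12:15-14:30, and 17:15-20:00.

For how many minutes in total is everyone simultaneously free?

0 minutes

Anders → UTC: 18:30–19:00, 20:15–23:00.
Uma → UTC: 06:00–06:30, 07:15–09:45, 16:30–16:45.
Bob → UTC: 00:00–01:00, 01:30–01:45, 02:30–03:00, 03:15–03:30, 04:30–07:00.
Sven → UTC: 02:15–02:30, 03:45–05:30, 05:45–07:30.
Callum → UTC: 10:15–11:30, 12:00–13:15, 14:15–16:30, 19:15–22:00.
Anders ∩ Uma: (none).
Anders ∩ Uma ∩ Bob: (none).
Anders ∩ Uma ∩ Bob ∩ Sven: (none).
Anders ∩ Uma ∩ Bob ∩ Sven ∩ Callum: (none).
Total common minutes: 0.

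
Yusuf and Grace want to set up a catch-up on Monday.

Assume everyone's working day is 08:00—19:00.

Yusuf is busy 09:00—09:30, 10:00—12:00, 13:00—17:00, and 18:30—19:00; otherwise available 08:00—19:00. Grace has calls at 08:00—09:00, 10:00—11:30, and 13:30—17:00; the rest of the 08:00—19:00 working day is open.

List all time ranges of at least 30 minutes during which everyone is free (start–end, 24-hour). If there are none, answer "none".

09:30–10:00, 12:00–13:00, 17:00–18:30

Yusuf free within 08:00–19:00: 08:00–09:00, 09:30–10:00, 12:00–13:00, 17:00–18:30.
Grace free within 08:00–19:00: 09:00–10:00, 11:30–13:30, 17:00–19:00.
Yusuf ∩ Grace: 09:30–10:00, 12:00–13:00, 17:00–18:30.
Windows ≥ 30 min: 09:30–10:00, 12:00–13:00, 17:00–18:30.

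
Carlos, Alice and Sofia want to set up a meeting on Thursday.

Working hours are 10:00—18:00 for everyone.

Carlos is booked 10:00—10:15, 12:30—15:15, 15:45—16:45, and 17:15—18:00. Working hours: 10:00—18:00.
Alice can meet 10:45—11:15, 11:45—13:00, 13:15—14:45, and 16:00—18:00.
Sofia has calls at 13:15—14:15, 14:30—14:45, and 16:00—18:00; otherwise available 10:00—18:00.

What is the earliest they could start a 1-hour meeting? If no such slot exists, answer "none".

Carlos free within 10:00–18:00: 10:15–12:30, 15:15–15:45, 16:45–17:15.
Sofia free within 10:00–18:00: 10:00–13:15, 14:15–14:30, 14:45–16:00.
Carlos ∩ Alice: 10:45–11:15, 11:45–12:30, 16:45–17:15.
Carlos ∩ Alice ∩ Sofia: 10:45–11:15, 11:45–12:30.
Windows ≥ 60 min: (none).

none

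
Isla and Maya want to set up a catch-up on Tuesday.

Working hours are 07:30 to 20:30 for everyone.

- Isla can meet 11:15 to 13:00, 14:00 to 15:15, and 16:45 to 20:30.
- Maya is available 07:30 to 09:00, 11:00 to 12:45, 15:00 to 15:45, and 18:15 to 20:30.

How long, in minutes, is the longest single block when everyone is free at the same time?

Isla ∩ Maya: 11:15–12:45, 15:00–15:15, 18:15–20:30.
Common window lengths: 90, 15, 135 min; longest is 135.

135 minutes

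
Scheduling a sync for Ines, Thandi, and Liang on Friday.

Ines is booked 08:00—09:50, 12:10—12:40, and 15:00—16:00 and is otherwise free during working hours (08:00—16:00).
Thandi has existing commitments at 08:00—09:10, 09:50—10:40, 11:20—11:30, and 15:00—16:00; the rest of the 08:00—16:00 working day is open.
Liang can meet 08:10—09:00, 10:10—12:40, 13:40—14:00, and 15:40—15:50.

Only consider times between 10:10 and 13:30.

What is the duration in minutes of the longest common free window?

40 minutes

Ines free within 08:00–16:00: 09:50–12:10, 12:40–15:00.
Thandi free within 08:00–16:00: 09:10–09:50, 10:40–11:20, 11:30–15:00.
Ines ∩ Thandi: 10:40–11:20, 11:30–12:10, 12:40–15:00.
Ines ∩ Thandi ∩ Liang: 10:40–11:20, 11:30–12:10, 13:40–14:00.
Restricted to 10:10–13:30: 10:40–11:20, 11:30–12:10.
Common window lengths: 40, 40 min; longest is 40.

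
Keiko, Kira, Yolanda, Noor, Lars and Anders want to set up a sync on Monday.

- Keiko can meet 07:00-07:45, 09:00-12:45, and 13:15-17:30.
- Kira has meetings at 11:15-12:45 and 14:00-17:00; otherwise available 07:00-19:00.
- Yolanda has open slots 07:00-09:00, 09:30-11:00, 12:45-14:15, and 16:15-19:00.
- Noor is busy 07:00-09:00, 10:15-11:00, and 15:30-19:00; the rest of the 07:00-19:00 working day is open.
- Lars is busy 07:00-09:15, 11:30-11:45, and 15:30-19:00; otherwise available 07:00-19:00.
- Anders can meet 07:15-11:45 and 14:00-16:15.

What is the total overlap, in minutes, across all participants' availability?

45 minutes

Kira free within 07:00–19:00: 07:00–11:15, 12:45–14:00, 17:00–19:00.
Noor free within 07:00–19:00: 09:00–10:15, 11:00–15:30.
Lars free within 07:00–19:00: 09:15–11:30, 11:45–15:30.
Keiko ∩ Kira: 07:00–07:45, 09:00–11:15, 13:15–14:00, 17:00–17:30.
Keiko ∩ Kira ∩ Yolanda: 07:00–07:45, 09:30–11:00, 13:15–14:00, 17:00–17:30.
Keiko ∩ Kira ∩ Yolanda ∩ Noor: 09:30–10:15, 13:15–14:00.
Keiko ∩ Kira ∩ Yolanda ∩ Noor ∩ Lars: 09:30–10:15, 13:15–14:00.
Keiko ∩ Kira ∩ Yolanda ∩ Noor ∩ Lars ∩ Anders: 09:30–10:15.
Total common minutes: 45.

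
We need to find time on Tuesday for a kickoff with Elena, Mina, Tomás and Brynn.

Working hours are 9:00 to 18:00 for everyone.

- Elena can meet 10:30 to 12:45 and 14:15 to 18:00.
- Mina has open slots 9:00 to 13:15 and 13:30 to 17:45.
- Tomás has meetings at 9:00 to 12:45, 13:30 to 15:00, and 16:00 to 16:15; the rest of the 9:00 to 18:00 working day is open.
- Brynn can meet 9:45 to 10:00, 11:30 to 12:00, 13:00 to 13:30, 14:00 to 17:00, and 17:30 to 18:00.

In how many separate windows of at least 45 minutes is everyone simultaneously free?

2

Tomás free within 09:00–18:00: 12:45–13:30, 15:00–16:00, 16:15–18:00.
Elena ∩ Mina: 10:30–12:45, 14:15–17:45.
Elena ∩ Mina ∩ Tomás: 15:00–16:00, 16:15–17:45.
Elena ∩ Mina ∩ Tomás ∩ Brynn: 15:00–16:00, 16:15–17:00, 17:30–17:45.
Windows ≥ 45 min: 15:00–16:00, 16:15–17:00.
That's 2 windows.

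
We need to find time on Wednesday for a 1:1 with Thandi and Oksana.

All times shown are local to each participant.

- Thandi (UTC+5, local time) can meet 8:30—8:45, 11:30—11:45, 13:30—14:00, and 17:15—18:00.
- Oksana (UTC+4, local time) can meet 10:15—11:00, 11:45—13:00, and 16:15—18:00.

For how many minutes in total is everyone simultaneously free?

90 minutes

Thandi → UTC: 03:30–03:45, 06:30–06:45, 08:30–09:00, 12:15–13:00.
Oksana → UTC: 06:15–07:00, 07:45–09:00, 12:15–14:00.
Thandi ∩ Oksana: 06:30–06:45, 08:30–09:00, 12:15–13:00.
Total common minutes: 15 + 30 + 45 = 90.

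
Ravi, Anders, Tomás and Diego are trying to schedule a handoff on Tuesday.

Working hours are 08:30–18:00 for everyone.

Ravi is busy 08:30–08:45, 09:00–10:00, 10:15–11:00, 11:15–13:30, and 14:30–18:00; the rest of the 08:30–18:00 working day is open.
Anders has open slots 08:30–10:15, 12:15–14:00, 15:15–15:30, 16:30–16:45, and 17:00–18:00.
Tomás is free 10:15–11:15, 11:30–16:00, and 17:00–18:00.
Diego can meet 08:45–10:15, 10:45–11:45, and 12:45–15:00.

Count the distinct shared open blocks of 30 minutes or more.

Ravi free within 08:30–18:00: 08:45–09:00, 10:00–10:15, 11:00–11:15, 13:30–14:30.
Ravi ∩ Anders: 08:45–09:00, 10:00–10:15, 13:30–14:00.
Ravi ∩ Anders ∩ Tomás: 13:30–14:00.
Ravi ∩ Anders ∩ Tomás ∩ Diego: 13:30–14:00.
Windows ≥ 30 min: 13:30–14:00.
That's 1 window.

1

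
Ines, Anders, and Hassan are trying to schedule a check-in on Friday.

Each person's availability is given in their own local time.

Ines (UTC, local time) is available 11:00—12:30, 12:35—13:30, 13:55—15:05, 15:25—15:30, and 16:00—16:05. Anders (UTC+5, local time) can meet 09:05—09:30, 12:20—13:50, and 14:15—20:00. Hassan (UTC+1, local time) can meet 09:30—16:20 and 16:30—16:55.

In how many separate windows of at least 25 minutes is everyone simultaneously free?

3

Ines → UTC: 11:00–12:30, 12:35–13:30, 13:55–15:05, 15:25–15:30, 16:00–16:05.
Anders → UTC: 04:05–04:30, 07:20–08:50, 09:15–15:00.
Hassan → UTC: 08:30–15:20, 15:30–15:55.
Ines ∩ Anders: 11:00–12:30, 12:35–13:30, 13:55–15:00.
Ines ∩ Anders ∩ Hassan: 11:00–12:30, 12:35–13:30, 13:55–15:00.
Windows ≥ 25 min: 11:00–12:30, 12:35–13:30, 13:55–15:00.
That's 3 windows.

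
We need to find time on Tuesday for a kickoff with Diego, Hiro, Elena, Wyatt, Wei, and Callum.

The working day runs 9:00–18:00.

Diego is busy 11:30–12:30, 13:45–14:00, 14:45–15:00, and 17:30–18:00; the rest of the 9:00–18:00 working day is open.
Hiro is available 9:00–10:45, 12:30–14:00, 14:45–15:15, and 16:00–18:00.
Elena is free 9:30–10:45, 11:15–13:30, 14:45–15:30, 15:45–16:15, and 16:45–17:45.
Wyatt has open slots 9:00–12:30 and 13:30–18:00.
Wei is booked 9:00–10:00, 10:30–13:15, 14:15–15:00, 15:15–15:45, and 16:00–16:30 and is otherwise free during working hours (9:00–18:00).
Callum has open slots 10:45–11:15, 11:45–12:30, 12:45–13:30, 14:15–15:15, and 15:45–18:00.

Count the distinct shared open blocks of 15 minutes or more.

2

Diego free within 09:00–18:00: 09:00–11:30, 12:30–13:45, 14:00–14:45, 15:00–17:30.
Wei free within 09:00–18:00: 10:00–10:30, 13:15–14:15, 15:00–15:15, 15:45–16:00, 16:30–18:00.
Diego ∩ Hiro: 09:00–10:45, 12:30–13:45, 15:00–15:15, 16:00–17:30.
Diego ∩ Hiro ∩ Elena: 09:30–10:45, 12:30–13:30, 15:00–15:15, 16:00–16:15, 16:45–17:30.
Diego ∩ Hiro ∩ Elena ∩ Wyatt: 09:30–10:45, 15:00–15:15, 16:00–16:15, 16:45–17:30.
Diego ∩ Hiro ∩ Elena ∩ Wyatt ∩ Wei: 10:00–10:30, 15:00–15:15, 16:45–17:30.
Diego ∩ Hiro ∩ Elena ∩ Wyatt ∩ Wei ∩ Callum: 15:00–15:15, 16:45–17:30.
Windows ≥ 15 min: 15:00–15:15, 16:45–17:30.
That's 2 windows.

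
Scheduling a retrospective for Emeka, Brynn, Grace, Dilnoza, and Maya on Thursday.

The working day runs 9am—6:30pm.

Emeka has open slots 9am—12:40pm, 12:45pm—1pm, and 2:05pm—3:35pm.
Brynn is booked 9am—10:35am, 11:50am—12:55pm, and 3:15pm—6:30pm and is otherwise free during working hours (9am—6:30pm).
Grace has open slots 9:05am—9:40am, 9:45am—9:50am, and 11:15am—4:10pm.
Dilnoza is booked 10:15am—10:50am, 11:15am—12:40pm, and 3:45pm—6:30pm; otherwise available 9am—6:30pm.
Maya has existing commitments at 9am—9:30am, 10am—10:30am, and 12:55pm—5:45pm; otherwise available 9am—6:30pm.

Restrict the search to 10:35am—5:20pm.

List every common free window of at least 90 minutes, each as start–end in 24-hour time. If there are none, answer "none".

Brynn free within 09:00–18:30: 10:35–11:50, 12:55–15:15.
Dilnoza free within 09:00–18:30: 09:00–10:15, 10:50–11:15, 12:40–15:45.
Maya free within 09:00–18:30: 09:30–10:00, 10:30–12:55, 17:45–18:30.
Emeka ∩ Brynn: 10:35–11:50, 12:55–13:00, 14:05–15:15.
Emeka ∩ Brynn ∩ Grace: 11:15–11:50, 12:55–13:00, 14:05–15:15.
Emeka ∩ Brynn ∩ Grace ∩ Dilnoza: 12:55–13:00, 14:05–15:15.
Emeka ∩ Brynn ∩ Grace ∩ Dilnoza ∩ Maya: (none).
Restricted to 10:35–17:20: (none).
Windows ≥ 90 min: (none).

none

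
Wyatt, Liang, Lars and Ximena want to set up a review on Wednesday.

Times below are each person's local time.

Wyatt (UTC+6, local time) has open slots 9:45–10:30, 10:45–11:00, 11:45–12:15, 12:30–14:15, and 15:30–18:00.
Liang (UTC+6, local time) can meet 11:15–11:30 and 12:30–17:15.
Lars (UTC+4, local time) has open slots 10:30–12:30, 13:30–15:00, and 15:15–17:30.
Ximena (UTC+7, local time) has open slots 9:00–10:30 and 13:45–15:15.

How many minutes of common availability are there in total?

90 minutes

Wyatt → UTC: 03:45–04:30, 04:45–05:00, 05:45–06:15, 06:30–08:15, 09:30–12:00.
Liang → UTC: 05:15–05:30, 06:30–11:15.
Lars → UTC: 06:30–08:30, 09:30–11:00, 11:15–13:30.
Ximena → UTC: 02:00–03:30, 06:45–08:15.
Wyatt ∩ Liang: 06:30–08:15, 09:30–11:15.
Wyatt ∩ Liang ∩ Lars: 06:30–08:15, 09:30–11:00.
Wyatt ∩ Liang ∩ Lars ∩ Ximena: 06:45–08:15.
Total common minutes: 90.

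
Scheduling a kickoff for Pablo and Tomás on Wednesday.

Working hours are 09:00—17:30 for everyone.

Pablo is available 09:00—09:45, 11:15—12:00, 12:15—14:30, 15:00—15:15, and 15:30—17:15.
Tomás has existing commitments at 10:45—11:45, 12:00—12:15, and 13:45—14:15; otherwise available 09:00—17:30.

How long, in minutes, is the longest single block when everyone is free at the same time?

105 minutes

Tomás free within 09:00–17:30: 09:00–10:45, 11:45–12:00, 12:15–13:45, 14:15–17:30.
Pablo ∩ Tomás: 09:00–09:45, 11:45–12:00, 12:15–13:45, 14:15–14:30, 15:00–15:15, 15:30–17:15.
Common window lengths: 45, 15, 90, 15, 15, 105 min; longest is 105.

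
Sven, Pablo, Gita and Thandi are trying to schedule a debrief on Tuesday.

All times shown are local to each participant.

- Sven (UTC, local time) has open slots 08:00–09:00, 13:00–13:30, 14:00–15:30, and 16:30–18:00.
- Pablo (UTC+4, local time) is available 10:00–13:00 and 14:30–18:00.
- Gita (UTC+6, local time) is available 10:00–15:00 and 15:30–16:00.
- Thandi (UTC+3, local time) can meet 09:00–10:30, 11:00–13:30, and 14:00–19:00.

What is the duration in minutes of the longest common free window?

Sven → UTC: 08:00–09:00, 13:00–13:30, 14:00–15:30, 16:30–18:00.
Pablo → UTC: 06:00–09:00, 10:30–14:00.
Gita → UTC: 04:00–09:00, 09:30–10:00.
Thandi → UTC: 06:00–07:30, 08:00–10:30, 11:00–16:00.
Sven ∩ Pablo: 08:00–09:00, 13:00–13:30.
Sven ∩ Pablo ∩ Gita: 08:00–09:00.
Sven ∩ Pablo ∩ Gita ∩ Thandi: 08:00–09:00.
Single common window of 60 minutes.

60 minutes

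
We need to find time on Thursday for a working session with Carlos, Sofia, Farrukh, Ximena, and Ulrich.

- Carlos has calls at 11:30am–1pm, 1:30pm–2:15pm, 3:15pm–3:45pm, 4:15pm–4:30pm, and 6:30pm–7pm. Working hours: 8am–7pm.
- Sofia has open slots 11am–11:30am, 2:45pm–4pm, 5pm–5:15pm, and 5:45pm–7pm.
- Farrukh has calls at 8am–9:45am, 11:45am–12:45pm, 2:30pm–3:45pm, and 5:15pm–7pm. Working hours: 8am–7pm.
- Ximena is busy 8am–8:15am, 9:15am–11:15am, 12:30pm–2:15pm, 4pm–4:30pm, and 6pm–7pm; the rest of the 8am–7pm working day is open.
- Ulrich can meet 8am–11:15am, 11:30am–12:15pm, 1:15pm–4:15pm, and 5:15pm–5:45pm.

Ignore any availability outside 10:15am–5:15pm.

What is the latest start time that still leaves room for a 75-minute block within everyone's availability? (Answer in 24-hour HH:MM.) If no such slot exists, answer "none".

none

Carlos free within 08:00–19:00: 08:00–11:30, 13:00–13:30, 14:15–15:15, 15:45–16:15, 16:30–18:30.
Farrukh free within 08:00–19:00: 09:45–11:45, 12:45–14:30, 15:45–17:15.
Ximena free within 08:00–19:00: 08:15–09:15, 11:15–12:30, 14:15–16:00, 16:30–18:00.
Carlos ∩ Sofia: 11:00–11:30, 14:45–15:15, 15:45–16:00, 17:00–17:15, 17:45–18:30.
Carlos ∩ Sofia ∩ Farrukh: 11:00–11:30, 15:45–16:00, 17:00–17:15.
Carlos ∩ Sofia ∩ Farrukh ∩ Ximena: 11:15–11:30, 15:45–16:00, 17:00–17:15.
Carlos ∩ Sofia ∩ Farrukh ∩ Ximena ∩ Ulrich: 15:45–16:00.
Restricted to 10:15–17:15: 15:45–16:00.
Windows ≥ 75 min: (none).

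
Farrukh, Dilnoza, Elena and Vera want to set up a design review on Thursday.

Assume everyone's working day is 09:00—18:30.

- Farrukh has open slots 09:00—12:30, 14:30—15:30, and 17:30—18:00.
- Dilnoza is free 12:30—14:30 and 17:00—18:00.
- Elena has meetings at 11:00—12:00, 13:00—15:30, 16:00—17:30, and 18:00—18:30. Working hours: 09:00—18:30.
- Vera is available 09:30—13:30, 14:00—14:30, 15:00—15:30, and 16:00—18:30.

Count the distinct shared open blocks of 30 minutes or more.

Elena free within 09:00–18:30: 09:00–11:00, 12:00–13:00, 15:30–16:00, 17:30–18:00.
Farrukh ∩ Dilnoza: 17:30–18:00.
Farrukh ∩ Dilnoza ∩ Elena: 17:30–18:00.
Farrukh ∩ Dilnoza ∩ Elena ∩ Vera: 17:30–18:00.
Windows ≥ 30 min: 17:30–18:00.
That's 1 window.

1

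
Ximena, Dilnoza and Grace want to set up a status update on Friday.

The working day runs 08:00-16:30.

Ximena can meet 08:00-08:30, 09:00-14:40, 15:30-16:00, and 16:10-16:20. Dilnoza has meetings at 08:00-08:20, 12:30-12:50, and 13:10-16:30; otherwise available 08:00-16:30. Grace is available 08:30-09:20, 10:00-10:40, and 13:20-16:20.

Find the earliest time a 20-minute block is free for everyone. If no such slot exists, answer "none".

09:00

Dilnoza free within 08:00–16:30: 08:20–12:30, 12:50–13:10.
Ximena ∩ Dilnoza: 08:20–08:30, 09:00–12:30, 12:50–13:10.
Ximena ∩ Dilnoza ∩ Grace: 09:00–09:20, 10:00–10:40.
Windows ≥ 20 min: 09:00–09:20, 10:00–10:40.
Earliest such window starts at 09:00.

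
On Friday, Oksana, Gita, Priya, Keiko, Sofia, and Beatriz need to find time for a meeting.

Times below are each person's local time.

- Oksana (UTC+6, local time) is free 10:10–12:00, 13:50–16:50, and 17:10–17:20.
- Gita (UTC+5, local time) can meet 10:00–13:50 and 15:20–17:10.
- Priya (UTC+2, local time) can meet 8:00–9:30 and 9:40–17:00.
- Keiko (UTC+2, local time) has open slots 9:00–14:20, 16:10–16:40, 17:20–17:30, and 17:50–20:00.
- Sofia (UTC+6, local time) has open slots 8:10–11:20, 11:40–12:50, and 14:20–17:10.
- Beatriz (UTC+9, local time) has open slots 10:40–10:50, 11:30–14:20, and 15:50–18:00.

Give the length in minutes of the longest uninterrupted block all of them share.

Oksana → UTC: 04:10–06:00, 07:50–10:50, 11:10–11:20.
Gita → UTC: 05:00–08:50, 10:20–12:10.
Priya → UTC: 06:00–07:30, 07:40–15:00.
Keiko → UTC: 07:00–12:20, 14:10–14:40, 15:20–15:30, 15:50–18:00.
Sofia → UTC: 02:10–05:20, 05:40–06:50, 08:20–11:10.
Beatriz → UTC: 01:40–01:50, 02:30–05:20, 06:50–09:00.
Oksana ∩ Gita: 05:00–06:00, 07:50–08:50, 10:20–10:50, 11:10–11:20.
Oksana ∩ Gita ∩ Priya: 07:50–08:50, 10:20–10:50, 11:10–11:20.
Oksana ∩ Gita ∩ Priya ∩ Keiko: 07:50–08:50, 10:20–10:50, 11:10–11:20.
Oksana ∩ Gita ∩ Priya ∩ Keiko ∩ Sofia: 08:20–08:50, 10:20–10:50.
Oksana ∩ Gita ∩ Priya ∩ Keiko ∩ Sofia ∩ Beatriz: 08:20–08:50.
Single common window of 30 minutes.

30 minutes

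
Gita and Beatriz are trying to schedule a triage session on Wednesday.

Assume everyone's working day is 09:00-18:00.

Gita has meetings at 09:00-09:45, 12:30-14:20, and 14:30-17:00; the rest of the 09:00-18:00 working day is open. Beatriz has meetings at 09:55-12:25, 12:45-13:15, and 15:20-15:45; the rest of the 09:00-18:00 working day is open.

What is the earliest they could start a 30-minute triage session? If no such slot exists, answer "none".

17:00

Gita free within 09:00–18:00: 09:45–12:30, 14:20–14:30, 17:00–18:00.
Beatriz free within 09:00–18:00: 09:00–09:55, 12:25–12:45, 13:15–15:20, 15:45–18:00.
Gita ∩ Beatriz: 09:45–09:55, 12:25–12:30, 14:20–14:30, 17:00–18:00.
Windows ≥ 30 min: 17:00–18:00.
Earliest such window starts at 17:00.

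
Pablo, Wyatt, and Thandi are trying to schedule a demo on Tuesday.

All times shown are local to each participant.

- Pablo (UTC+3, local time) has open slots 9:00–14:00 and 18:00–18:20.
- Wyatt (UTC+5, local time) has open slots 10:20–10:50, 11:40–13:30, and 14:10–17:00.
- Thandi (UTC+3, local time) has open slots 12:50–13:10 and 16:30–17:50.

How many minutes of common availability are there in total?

20 minutes

Pablo → UTC: 06:00–11:00, 15:00–15:20.
Wyatt → UTC: 05:20–05:50, 06:40–08:30, 09:10–12:00.
Thandi → UTC: 09:50–10:10, 13:30–14:50.
Pablo ∩ Wyatt: 06:40–08:30, 09:10–11:00.
Pablo ∩ Wyatt ∩ Thandi: 09:50–10:10.
Total common minutes: 20.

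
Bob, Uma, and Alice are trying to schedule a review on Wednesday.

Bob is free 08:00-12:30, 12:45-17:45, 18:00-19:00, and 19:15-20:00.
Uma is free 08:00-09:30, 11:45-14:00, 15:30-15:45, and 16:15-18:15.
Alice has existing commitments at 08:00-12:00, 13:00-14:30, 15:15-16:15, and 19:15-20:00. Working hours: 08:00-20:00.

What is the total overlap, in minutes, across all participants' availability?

Alice free within 08:00–20:00: 12:00–13:00, 14:30–15:15, 16:15–19:15.
Bob ∩ Uma: 08:00–09:30, 11:45–12:30, 12:45–14:00, 15:30–15:45, 16:15–17:45, 18:00–18:15.
Bob ∩ Uma ∩ Alice: 12:00–12:30, 12:45–13:00, 16:15–17:45, 18:00–18:15.
Total common minutes: 30 + 15 + 90 + 15 = 150.

150 minutes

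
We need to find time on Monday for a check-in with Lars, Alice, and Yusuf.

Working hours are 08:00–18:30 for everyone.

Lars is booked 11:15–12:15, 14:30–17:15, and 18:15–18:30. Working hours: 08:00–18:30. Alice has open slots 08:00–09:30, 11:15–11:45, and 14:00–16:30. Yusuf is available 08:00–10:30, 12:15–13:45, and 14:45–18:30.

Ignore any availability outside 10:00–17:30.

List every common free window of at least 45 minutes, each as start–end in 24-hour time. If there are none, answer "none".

none

Lars free within 08:00–18:30: 08:00–11:15, 12:15–14:30, 17:15–18:15.
Lars ∩ Alice: 08:00–09:30, 14:00–14:30.
Lars ∩ Alice ∩ Yusuf: 08:00–09:30.
Restricted to 10:00–17:30: (none).
Windows ≥ 45 min: (none).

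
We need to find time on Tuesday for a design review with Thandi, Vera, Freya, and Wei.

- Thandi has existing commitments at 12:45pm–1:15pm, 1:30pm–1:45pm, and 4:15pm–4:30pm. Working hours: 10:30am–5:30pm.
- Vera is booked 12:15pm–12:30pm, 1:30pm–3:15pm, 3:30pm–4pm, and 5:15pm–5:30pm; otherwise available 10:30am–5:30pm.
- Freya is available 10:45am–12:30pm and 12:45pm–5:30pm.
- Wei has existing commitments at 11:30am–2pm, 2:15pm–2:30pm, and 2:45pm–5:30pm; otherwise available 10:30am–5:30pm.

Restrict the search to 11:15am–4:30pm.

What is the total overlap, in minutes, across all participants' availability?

15 minutes

Thandi free within 10:30–17:30: 10:30–12:45, 13:15–13:30, 13:45–16:15, 16:30–17:30.
Vera free within 10:30–17:30: 10:30–12:15, 12:30–13:30, 15:15–15:30, 16:00–17:15.
Wei free within 10:30–17:30: 10:30–11:30, 14:00–14:15, 14:30–14:45.
Thandi ∩ Vera: 10:30–12:15, 12:30–12:45, 13:15–13:30, 15:15–15:30, 16:00–16:15, 16:30–17:15.
Thandi ∩ Vera ∩ Freya: 10:45–12:15, 13:15–13:30, 15:15–15:30, 16:00–16:15, 16:30–17:15.
Thandi ∩ Vera ∩ Freya ∩ Wei: 10:45–11:30.
Restricted to 11:15–16:30: 11:15–11:30.
Total common minutes: 15.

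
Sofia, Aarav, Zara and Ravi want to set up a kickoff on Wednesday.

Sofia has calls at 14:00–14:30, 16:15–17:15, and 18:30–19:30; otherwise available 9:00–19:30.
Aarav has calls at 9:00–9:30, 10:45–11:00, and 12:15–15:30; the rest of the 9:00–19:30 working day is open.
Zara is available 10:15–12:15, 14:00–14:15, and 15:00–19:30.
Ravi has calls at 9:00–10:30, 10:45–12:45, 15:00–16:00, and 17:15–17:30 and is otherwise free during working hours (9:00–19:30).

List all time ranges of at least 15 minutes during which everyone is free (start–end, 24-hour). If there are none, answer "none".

10:30–10:45, 16:00–16:15, 17:30–18:30

Sofia free within 09:00–19:30: 09:00–14:00, 14:30–16:15, 17:15–18:30.
Aarav free within 09:00–19:30: 09:30–10:45, 11:00–12:15, 15:30–19:30.
Ravi free within 09:00–19:30: 10:30–10:45, 12:45–15:00, 16:00–17:15, 17:30–19:30.
Sofia ∩ Aarav: 09:30–10:45, 11:00–12:15, 15:30–16:15, 17:15–18:30.
Sofia ∩ Aarav ∩ Zara: 10:15–10:45, 11:00–12:15, 15:30–16:15, 17:15–18:30.
Sofia ∩ Aarav ∩ Zara ∩ Ravi: 10:30–10:45, 16:00–16:15, 17:30–18:30.
Windows ≥ 15 min: 10:30–10:45, 16:00–16:15, 17:30–18:30.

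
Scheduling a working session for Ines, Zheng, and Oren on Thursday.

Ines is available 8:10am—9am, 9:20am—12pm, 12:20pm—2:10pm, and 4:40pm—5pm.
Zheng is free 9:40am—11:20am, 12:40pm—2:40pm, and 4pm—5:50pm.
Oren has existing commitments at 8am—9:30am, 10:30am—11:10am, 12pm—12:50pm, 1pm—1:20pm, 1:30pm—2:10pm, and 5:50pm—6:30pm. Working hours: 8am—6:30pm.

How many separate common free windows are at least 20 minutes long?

Oren free within 08:00–18:30: 09:30–10:30, 11:10–12:00, 12:50–13:00, 13:20–13:30, 14:10–17:50.
Ines ∩ Zheng: 09:40–11:20, 12:40–14:10, 16:40–17:00.
Ines ∩ Zheng ∩ Oren: 09:40–10:30, 11:10–11:20, 12:50–13:00, 13:20–13:30, 16:40–17:00.
Windows ≥ 20 min: 09:40–10:30, 16:40–17:00.
That's 2 windows.

2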